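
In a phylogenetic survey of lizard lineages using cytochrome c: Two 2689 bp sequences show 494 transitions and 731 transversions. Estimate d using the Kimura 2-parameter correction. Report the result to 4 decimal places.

0.7060

P = 494/2689 ≈ 0.183711 and Q = 731/2689 ≈ 0.271848.
Under the Kimura two-parameter model, d = −½ ln(1 − 2P − Q) − ¼ ln(1 − 2Q).
1 − 2P − Q = 0.36073, giving −½ ln(0.36073) = 0.509813.
1 − 2Q = 0.456304, giving −¼ ln(0.456304) = 0.196149.
d = 0.509813 + 0.196149 = 0.705962.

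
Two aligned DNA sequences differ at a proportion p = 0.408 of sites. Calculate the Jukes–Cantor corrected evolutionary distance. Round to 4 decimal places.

0.5889

d = −(3/4) ln(1 − 4p/3) = −0.75 ln(1 − 0.544) = −0.75 ln(0.456)
  = −0.75 × (-0.785262) = 0.588947 substitutions/site.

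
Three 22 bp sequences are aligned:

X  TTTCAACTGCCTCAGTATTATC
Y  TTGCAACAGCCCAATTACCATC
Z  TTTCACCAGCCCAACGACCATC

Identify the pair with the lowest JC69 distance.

Y and Z

X–Y: 7/22 differ, p = 0.318, d = 0.414.
X–Z: 8/22 differ, p = 0.364, d = 0.497.
Y–Z: 4/22 differ, p = 0.182, d = 0.208.
The smallest distance is between Y and Z.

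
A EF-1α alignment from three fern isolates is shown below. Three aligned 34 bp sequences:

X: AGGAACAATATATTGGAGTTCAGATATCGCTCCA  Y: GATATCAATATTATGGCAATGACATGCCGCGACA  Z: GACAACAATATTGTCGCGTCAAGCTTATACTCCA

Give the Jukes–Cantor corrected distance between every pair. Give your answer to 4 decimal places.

X–Y: 15/34 sites differ → p ≈ 0.441176, d = −0.75 ln(1 − 0.588235) = 0.665477 ≈ 0.6655.
X–Z: 14/34 sites differ → p ≈ 0.411765, d = −0.75 ln(1 − 0.54902) = 0.597249 ≈ 0.5972.
Y–Z: 16/34 sites differ → p ≈ 0.470588, d = −0.75 ln(1 − 0.627451) = 0.740540 ≈ 0.7405.

d(X,Y) = 0.6655, d(X,Z) = 0.5972, d(Y,Z) = 0.7405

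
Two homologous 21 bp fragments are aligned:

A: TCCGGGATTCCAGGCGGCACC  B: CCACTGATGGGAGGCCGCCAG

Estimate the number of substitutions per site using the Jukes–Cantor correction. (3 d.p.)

0.899

The sequences differ at 11 of 21 sites, so p = 11/21 ≈ 0.52381.
d = −(3/4) ln(1 − 4p/3) = −0.75 ln(1 − 0.698413) = −0.75 ln(0.301587)
  = −0.75 × (-1.198697) = 0.899023 substitutions/site.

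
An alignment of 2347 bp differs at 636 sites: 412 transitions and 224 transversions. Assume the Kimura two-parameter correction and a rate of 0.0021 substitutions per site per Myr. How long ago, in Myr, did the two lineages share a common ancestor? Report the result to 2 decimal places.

83.03

P = 412/2347 ≈ 0.175543 and Q = 224/2347 ≈ 0.095441.
Under the Kimura two-parameter model, d = −½ ln(1 − 2P − Q) − ¼ ln(1 − 2Q).
1 − 2P − Q = 0.553473, giving −½ ln(0.553473) = 0.295771.
1 − 2Q = 0.809118, giving −¼ ln(0.809118) = 0.052953.
d = 0.295771 + 0.052953 = 0.348724.
Under a molecular clock d = 2μt, so t = d/(2μ) = 0.348724 / (2 × 0.0021) = 83.03 Myr.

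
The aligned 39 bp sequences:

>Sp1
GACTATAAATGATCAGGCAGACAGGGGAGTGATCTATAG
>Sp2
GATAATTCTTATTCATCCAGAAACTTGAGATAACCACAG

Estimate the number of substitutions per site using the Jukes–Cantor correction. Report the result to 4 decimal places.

The sequences differ at 18 of 39 sites, so p = 18/39 ≈ 0.461538.
d = −(3/4) ln(1 − 4p/3) = −0.75 ln(1 − 0.615384) = −0.75 ln(0.384616)
  = −0.75 × (-0.955510) = 0.716633 substitutions/site.

0.7166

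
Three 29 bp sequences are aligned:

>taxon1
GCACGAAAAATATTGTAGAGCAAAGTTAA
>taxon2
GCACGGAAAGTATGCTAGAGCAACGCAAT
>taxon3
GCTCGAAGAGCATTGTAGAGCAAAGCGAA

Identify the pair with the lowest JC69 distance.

taxon1 and taxon3

taxon1–taxon2: 8/29 differ, p = 0.276, d = 0.344.
taxon1–taxon3: 6/29 differ, p = 0.207, d = 0.242.
taxon2–taxon3: 9/29 differ, p = 0.310, d = 0.401.
The smallest distance is between taxon1 and taxon3.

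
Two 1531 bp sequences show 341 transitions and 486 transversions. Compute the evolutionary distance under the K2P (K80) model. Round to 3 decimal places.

0.972

P = 341/1531 ≈ 0.22273 and Q = 486/1531 ≈ 0.31744.
Under the Kimura two-parameter model, d = −½ ln(1 − 2P − Q) − ¼ ln(1 − 2Q).
1 − 2P − Q = 0.2371, giving −½ ln(0.2371) = 0.719637.
1 − 2Q = 0.36512, giving −¼ ln(0.36512) = 0.251882.
d = 0.719637 + 0.251882 = 0.971519.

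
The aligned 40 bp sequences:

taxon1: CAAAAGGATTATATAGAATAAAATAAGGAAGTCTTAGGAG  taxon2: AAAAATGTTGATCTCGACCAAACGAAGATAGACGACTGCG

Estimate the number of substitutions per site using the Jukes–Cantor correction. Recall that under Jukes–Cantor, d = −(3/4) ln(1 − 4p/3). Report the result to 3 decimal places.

0.687

The sequences differ at 18 of 40 sites, so p = 18/40 = 0.45.
d = −(3/4) ln(1 − 4p/3) = −0.75 ln(1 − 0.6) = −0.75 ln(0.4)
  = −0.75 × (-0.916291) = 0.687218 substitutions/site.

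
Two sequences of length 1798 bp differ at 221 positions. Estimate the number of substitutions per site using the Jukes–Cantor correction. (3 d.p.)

p = 221/1798 ≈ 0.122914.
d = −(3/4) ln(1 − 4p/3) = −0.75 ln(1 − 0.163885) = −0.75 ln(0.836115)
  = −0.75 × (-0.178989) = 0.134242 substitutions/site.

0.134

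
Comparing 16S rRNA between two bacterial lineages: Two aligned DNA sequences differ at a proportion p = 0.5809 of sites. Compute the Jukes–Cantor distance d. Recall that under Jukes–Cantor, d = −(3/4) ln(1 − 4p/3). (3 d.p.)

d = −(3/4) ln(1 − 4p/3) = −0.75 ln(1 − 0.774533) = −0.75 ln(0.225467)
  = −0.75 × (-1.489581) = 1.117186 substitutions/site.

1.117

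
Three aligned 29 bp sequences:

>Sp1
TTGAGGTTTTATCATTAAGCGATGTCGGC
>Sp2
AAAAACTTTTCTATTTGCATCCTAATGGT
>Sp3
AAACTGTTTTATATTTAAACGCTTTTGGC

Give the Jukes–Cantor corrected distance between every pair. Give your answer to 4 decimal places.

d(Sp1,Sp2) = 1.3184, d(Sp1,Sp3) = 0.5285, d(Sp2,Sp3) = 0.5285

Sp1–Sp2: 18/29 sites differ → p ≈ 0.62069, d = −0.75 ln(1 − 0.827587) = 1.318397 ≈ 1.3184.
Sp1–Sp3: 11/29 sites differ → p ≈ 0.37931, d = −0.75 ln(1 − 0.505747) = 0.528531 ≈ 0.5285.
Sp2–Sp3: 11/29 sites differ → p ≈ 0.37931, d = −0.75 ln(1 − 0.505747) = 0.528531 ≈ 0.5285.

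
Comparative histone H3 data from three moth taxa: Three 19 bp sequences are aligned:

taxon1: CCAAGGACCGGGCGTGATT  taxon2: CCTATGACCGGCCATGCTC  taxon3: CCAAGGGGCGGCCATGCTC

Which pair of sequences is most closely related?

taxon2 and taxon3

taxon1–taxon2: 6/19 differ, p = 0.316, d = 0.410.
taxon1–taxon3: 6/19 differ, p = 0.316, d = 0.410.
taxon2–taxon3: 4/19 differ, p = 0.211, d = 0.247.
The smallest distance is between taxon2 and taxon3.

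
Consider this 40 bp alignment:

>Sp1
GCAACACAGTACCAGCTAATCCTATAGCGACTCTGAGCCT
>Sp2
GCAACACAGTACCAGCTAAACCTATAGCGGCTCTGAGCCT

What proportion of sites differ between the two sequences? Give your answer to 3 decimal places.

The sequences differ at 2 of 40 positions (sites 20, 30).
p = 2/40 = 0.050.

0.050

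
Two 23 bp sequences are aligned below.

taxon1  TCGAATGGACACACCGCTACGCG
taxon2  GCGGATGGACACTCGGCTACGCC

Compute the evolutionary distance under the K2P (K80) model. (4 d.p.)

0.2580

Of 23 sites, 1 differences are transitions and 4 are transversions, so P = 1/23 ≈ 0.043478 and Q = 4/23 ≈ 0.173913.
Under the Kimura two-parameter model, d = −½ ln(1 − 2P − Q) − ¼ ln(1 − 2Q).
1 − 2P − Q = 0.739131, giving −½ ln(0.739131) = 0.151140.
1 − 2Q = 0.652174, giving −¼ ln(0.652174) = 0.106861.
d = 0.151140 + 0.106861 = 0.258001.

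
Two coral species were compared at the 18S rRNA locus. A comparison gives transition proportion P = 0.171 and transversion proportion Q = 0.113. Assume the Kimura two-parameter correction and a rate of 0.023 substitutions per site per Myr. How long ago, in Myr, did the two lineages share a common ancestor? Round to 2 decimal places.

7.99

Under the Kimura two-parameter model, d = −½ ln(1 − 2P − Q) − ¼ ln(1 − 2Q).
1 − 2P − Q = 0.545, giving −½ ln(0.545) = 0.303485.
1 − 2Q = 0.774, giving −¼ ln(0.774) = 0.064046.
d = 0.303485 + 0.064046 = 0.367531.
Under a molecular clock d = 2μt, so t = d/(2μ) = 0.367531 / (2 × 0.023) = 7.99 Myr.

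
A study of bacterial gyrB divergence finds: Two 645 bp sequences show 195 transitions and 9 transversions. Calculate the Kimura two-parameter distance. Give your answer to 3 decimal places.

P = 195/645 ≈ 0.302326 and Q = 9/645 ≈ 0.013953.
Under the Kimura two-parameter model, d = −½ ln(1 − 2P − Q) − ¼ ln(1 − 2Q).
1 − 2P − Q = 0.381395, giving −½ ln(0.381395) = 0.481960.
1 − 2Q = 0.972094, giving −¼ ln(0.972094) = 0.007076.
d = 0.481960 + 0.007076 = 0.489036.

0.489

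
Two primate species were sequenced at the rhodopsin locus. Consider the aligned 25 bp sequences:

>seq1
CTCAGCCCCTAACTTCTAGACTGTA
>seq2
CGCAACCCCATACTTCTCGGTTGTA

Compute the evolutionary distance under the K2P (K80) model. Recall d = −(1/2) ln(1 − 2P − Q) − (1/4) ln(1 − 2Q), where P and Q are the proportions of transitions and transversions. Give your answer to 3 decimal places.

0.352

Of 25 sites, 3 differences are transitions and 4 are transversions, so P = 3/25 = 0.12 and Q = 4/25 = 0.16.
Under the Kimura two-parameter model, d = −½ ln(1 − 2P − Q) − ¼ ln(1 − 2Q).
1 − 2P − Q = 0.6, giving −½ ln(0.6) = 0.255413.
1 − 2Q = 0.68, giving −¼ ln(0.68) = 0.096416.
d = 0.255413 + 0.096416 = 0.351829.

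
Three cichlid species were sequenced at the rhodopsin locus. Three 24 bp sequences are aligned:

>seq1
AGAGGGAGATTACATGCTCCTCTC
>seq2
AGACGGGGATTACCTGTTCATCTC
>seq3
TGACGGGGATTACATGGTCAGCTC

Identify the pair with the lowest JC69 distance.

seq1–seq2: 5/24 differ, p = 0.208, d = 0.244.
seq1–seq3: 6/24 differ, p = 0.250, d = 0.304.
seq2–seq3: 4/24 differ, p = 0.167, d = 0.188.
The smallest distance is between seq2 and seq3.

seq2 and seq3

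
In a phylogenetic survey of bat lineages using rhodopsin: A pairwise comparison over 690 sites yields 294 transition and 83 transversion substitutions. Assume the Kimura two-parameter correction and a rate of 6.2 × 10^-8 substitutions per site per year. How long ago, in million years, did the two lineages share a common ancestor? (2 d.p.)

15.04

P = 294/690 ≈ 0.426087 and Q = 83/690 ≈ 0.12029.
Under the Kimura two-parameter model, d = −½ ln(1 − 2P − Q) − ¼ ln(1 − 2Q).
1 − 2P − Q = 0.027536, giving −½ ln(0.027536) = 1.796131.
1 − 2Q = 0.75942, giving −¼ ln(0.75942) = 0.068800.
d = 1.796131 + 0.068800 = 1.864931.
Under a molecular clock d = 2μt, so t = d/(2μ) = 1.864931 / (2 × 6.2 × 10^-8) = 15.04 million years.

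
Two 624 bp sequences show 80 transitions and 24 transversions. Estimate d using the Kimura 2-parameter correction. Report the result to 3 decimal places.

0.195

P = 80/624 ≈ 0.128205 and Q = 24/624 ≈ 0.038462.
Under the Kimura two-parameter model, d = −½ ln(1 − 2P − Q) − ¼ ln(1 − 2Q).
1 − 2P − Q = 0.705128, giving −½ ln(0.705128) = 0.174688.
1 − 2Q = 0.923076, giving −¼ ln(0.923076) = 0.020011.
d = 0.174688 + 0.020011 = 0.194699.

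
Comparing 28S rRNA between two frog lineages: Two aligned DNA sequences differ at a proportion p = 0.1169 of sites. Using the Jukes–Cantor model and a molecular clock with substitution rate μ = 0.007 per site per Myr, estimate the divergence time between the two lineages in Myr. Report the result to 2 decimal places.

d = −(3/4) ln(1 − 4p/3) = −0.75 ln(1 − 0.155867) = −0.75 ln(0.844133)
  = −0.75 × (-0.169445) = 0.127084 substitutions/site.
Under a molecular clock d = 2μt, so t = d/(2μ) = 0.127084 / (2 × 0.007) = 9.08 Myr.

9.08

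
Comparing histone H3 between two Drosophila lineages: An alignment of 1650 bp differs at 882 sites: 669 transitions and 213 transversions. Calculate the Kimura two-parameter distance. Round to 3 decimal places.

P = 669/1650 ≈ 0.405455 and Q = 213/1650 ≈ 0.129091.
Under the Kimura two-parameter model, d = −½ ln(1 − 2P − Q) − ¼ ln(1 − 2Q).
1 − 2P − Q = 0.059999, giving −½ ln(0.059999) = 1.406714.
1 − 2Q = 0.741818, giving −¼ ln(0.741818) = 0.074663.
d = 1.406714 + 0.074663 = 1.481377.

1.481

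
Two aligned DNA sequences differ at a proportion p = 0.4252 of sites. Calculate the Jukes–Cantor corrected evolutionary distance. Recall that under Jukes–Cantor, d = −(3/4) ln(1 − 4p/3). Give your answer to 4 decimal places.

d = −(3/4) ln(1 − 4p/3) = −0.75 ln(1 − 0.566933) = −0.75 ln(0.433067)
  = −0.75 × (-0.836863) = 0.627647 substitutions/site.

0.6276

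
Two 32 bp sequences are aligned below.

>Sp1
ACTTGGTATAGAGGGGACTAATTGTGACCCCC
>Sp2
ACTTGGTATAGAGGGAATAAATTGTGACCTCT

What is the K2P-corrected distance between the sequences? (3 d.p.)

Of 32 sites, 4 differences are transitions and 1 are transversions, so P = 4/32 = 0.125 and Q = 1/32 = 0.03125.
Under the Kimura two-parameter model, d = −½ ln(1 − 2P − Q) − ¼ ln(1 − 2Q).
1 − 2P − Q = 0.71875, giving −½ ln(0.71875) = 0.165121.
1 − 2Q = 0.9375, giving −¼ ln(0.9375) = 0.016135.
d = 0.165121 + 0.016135 = 0.181256.

0.181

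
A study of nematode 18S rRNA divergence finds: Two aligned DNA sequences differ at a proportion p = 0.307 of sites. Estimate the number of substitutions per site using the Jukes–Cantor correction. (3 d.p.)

d = −(3/4) ln(1 − 4p/3) = −0.75 ln(1 − 0.409333) = −0.75 ln(0.590667)
  = −0.75 × (-0.526503) = 0.394877 substitutions/site.

0.395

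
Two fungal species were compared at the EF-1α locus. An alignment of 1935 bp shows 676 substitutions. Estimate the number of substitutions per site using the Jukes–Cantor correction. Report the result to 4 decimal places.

0.4702

p = 676/1935 ≈ 0.349354.
d = −(3/4) ln(1 − 4p/3) = −0.75 ln(1 − 0.465805) = −0.75 ln(0.534195)
  = −0.75 × (-0.626994) = 0.470246 substitutions/site.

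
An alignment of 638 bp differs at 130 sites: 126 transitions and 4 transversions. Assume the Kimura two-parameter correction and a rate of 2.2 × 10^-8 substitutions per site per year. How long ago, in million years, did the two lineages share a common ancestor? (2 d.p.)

5.90

P = 126/638 ≈ 0.197492 and Q = 4/638 ≈ 0.00627.
Under the Kimura two-parameter model, d = −½ ln(1 − 2P − Q) − ¼ ln(1 − 2Q).
1 − 2P − Q = 0.598746, giving −½ ln(0.598746) = 0.256459.
1 − 2Q = 0.98746, giving −¼ ln(0.98746) = 0.003155.
d = 0.256459 + 0.003155 = 0.259614.
Under a molecular clock d = 2μt, so t = d/(2μ) = 0.259614 / (2 × 2.2 × 10^-8) = 5.90 million years.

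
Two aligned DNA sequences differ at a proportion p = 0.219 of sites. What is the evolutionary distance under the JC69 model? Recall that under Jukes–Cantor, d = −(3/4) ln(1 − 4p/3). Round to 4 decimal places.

0.2590

d = −(3/4) ln(1 − 4p/3) = −0.75 ln(1 − 0.292) = −0.75 ln(0.708)
  = −0.75 × (-0.345311) = 0.258983 substitutions/site.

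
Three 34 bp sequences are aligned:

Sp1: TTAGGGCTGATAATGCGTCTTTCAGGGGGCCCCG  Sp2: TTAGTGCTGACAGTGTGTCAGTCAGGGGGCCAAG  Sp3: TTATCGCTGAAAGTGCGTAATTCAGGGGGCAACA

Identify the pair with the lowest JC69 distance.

Sp1 and Sp2

Sp1–Sp2: 8/34 differ, p = 0.235, d = 0.282.
Sp1–Sp3: 9/34 differ, p = 0.265, d = 0.326.
Sp2–Sp3: 9/34 differ, p = 0.265, d = 0.326.
The smallest distance is between Sp1 and Sp2.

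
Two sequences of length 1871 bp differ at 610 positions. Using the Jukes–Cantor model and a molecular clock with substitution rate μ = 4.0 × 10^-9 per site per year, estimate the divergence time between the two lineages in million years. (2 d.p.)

53.48

p = 610/1871 ≈ 0.326029.
d = −(3/4) ln(1 − 4p/3) = −0.75 ln(1 − 0.434705) = −0.75 ln(0.565295)
  = −0.75 × (-0.570408) = 0.427806 substitutions/site.
Under a molecular clock d = 2μt, so t = d/(2μ) = 0.427806 / (2 × 4.0 × 10^-9) = 53.48 million years.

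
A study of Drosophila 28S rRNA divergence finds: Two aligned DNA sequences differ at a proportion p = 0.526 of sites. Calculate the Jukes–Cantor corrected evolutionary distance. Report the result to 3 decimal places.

0.906

d = −(3/4) ln(1 − 4p/3) = −0.75 ln(1 − 0.701333) = −0.75 ln(0.298667)
  = −0.75 × (-1.208426) = 0.906320 substitutions/site.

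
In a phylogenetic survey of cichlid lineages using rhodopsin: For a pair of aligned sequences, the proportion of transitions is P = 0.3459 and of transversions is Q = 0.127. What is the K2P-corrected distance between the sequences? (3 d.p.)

Under the Kimura two-parameter model, d = −½ ln(1 − 2P − Q) − ¼ ln(1 − 2Q).
1 − 2P − Q = 0.1812, giving −½ ln(0.1812) = 0.854077.
1 − 2Q = 0.746, giving −¼ ln(0.746) = 0.073257.
d = 0.854077 + 0.073257 = 0.927334.

0.927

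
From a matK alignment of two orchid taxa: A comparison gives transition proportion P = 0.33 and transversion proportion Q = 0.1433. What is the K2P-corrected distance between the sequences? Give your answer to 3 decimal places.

0.897

Under the Kimura two-parameter model, d = −½ ln(1 − 2P − Q) − ¼ ln(1 − 2Q).
1 − 2P − Q = 0.1967, giving −½ ln(0.1967) = 0.813038.
1 − 2Q = 0.7134, giving −¼ ln(0.7134) = 0.084428.
d = 0.813038 + 0.084428 = 0.897466.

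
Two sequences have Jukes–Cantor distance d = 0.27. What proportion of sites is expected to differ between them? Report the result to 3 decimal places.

0.227

p = (3/4)(1 − e^(−4d/3)) = 0.75 × (1 − e^(-0.36)) = 0.75 × (1 − 0.697676) = 0.226743.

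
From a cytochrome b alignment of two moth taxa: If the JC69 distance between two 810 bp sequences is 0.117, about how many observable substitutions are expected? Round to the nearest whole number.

88

Invert JC69: p = (3/4)(1 − e^(−4d/3)) = 0.75 × (1 − e^(-0.156)) = 0.75 × (1 − 0.855559) = 0.108331.
Expected differing sites = pL ≈ 0.108331 × 810 = 87.74811 ≈ 88.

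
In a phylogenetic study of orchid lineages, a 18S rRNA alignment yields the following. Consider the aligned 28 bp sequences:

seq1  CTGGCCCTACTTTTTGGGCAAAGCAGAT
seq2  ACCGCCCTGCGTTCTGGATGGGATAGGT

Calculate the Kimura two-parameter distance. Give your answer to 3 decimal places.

Of 28 sites, 11 differences are transitions and 3 are transversions, so P = 11/28 ≈ 0.392857 and Q = 3/28 ≈ 0.107143.
Under the Kimura two-parameter model, d = −½ ln(1 − 2P − Q) − ¼ ln(1 − 2Q).
1 − 2P − Q = 0.107143, giving −½ ln(0.107143) = 1.116795.
1 − 2Q = 0.785714, giving −¼ ln(0.785714) = 0.060291.
d = 1.116795 + 0.060291 = 1.177086.

1.177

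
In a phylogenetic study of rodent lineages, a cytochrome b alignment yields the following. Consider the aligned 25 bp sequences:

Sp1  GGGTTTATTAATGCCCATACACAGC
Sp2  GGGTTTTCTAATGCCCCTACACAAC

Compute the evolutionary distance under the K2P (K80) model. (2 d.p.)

Of 25 sites, 2 differences are transitions and 2 are transversions, so P = 2/25 = 0.08 and Q = 2/25 = 0.08.
Under the Kimura two-parameter model, d = −½ ln(1 − 2P − Q) − ¼ ln(1 − 2Q).
1 − 2P − Q = 0.76, giving −½ ln(0.76) = 0.137218.
1 − 2Q = 0.84, giving −¼ ln(0.84) = 0.043588.
d = 0.137218 + 0.043588 = 0.180806.

0.18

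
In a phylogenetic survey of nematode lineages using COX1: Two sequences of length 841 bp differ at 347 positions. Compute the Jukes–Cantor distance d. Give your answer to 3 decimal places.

0.599

p = 347/841 ≈ 0.412604.
d = −(3/4) ln(1 − 4p/3) = −0.75 ln(1 − 0.550139) = −0.75 ln(0.449861)
  = −0.75 × (-0.798817) = 0.599113 substitutions/site.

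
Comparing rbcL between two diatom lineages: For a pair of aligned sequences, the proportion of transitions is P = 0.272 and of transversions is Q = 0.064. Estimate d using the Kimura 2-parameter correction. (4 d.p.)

Under the Kimura two-parameter model, d = −½ ln(1 − 2P − Q) − ¼ ln(1 − 2Q).
1 − 2P − Q = 0.392, giving −½ ln(0.392) = 0.468247.
1 − 2Q = 0.872, giving −¼ ln(0.872) = 0.034241.
d = 0.468247 + 0.034241 = 0.502488.

0.5025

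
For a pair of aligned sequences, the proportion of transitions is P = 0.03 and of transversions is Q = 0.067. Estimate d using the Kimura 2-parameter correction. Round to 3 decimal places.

0.104

Under the Kimura two-parameter model, d = −½ ln(1 − 2P − Q) − ¼ ln(1 − 2Q).
1 − 2P − Q = 0.873, giving −½ ln(0.873) = 0.067910.
1 − 2Q = 0.866, giving −¼ ln(0.866) = 0.035968.
d = 0.067910 + 0.035968 = 0.103878.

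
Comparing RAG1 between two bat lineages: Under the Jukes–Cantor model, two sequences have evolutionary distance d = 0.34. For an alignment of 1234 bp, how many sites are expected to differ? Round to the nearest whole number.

Invert JC69: p = (3/4)(1 − e^(−4d/3)) = 0.75 × (1 − e^(-0.453333)) = 0.75 × (1 − 0.635506) = 0.273371.
Expected differing sites = pL ≈ 0.273371 × 1234 = 337.339814 ≈ 337.

337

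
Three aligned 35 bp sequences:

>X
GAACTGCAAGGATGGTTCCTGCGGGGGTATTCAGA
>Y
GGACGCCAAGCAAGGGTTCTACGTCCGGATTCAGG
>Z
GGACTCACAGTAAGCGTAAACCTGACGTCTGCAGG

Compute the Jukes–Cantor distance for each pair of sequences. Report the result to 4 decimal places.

d(X,Y) = 0.5128, d(X,Z) = 0.8681, d(Y,Z) = 0.6355

X–Y: 13/35 sites differ → p ≈ 0.371429, d = −0.75 ln(1 − 0.495239) = 0.512753 ≈ 0.5128.
X–Z: 18/35 sites differ → p ≈ 0.514286, d = −0.75 ln(1 − 0.685715) = 0.868091 ≈ 0.8681.
Y–Z: 15/35 sites differ → p ≈ 0.428571, d = −0.75 ln(1 − 0.571428) = 0.635472 ≈ 0.6355.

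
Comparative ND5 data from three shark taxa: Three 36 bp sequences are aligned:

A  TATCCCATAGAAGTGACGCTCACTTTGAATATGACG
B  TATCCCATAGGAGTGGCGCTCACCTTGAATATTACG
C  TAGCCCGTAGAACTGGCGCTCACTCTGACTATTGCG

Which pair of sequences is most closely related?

A–B: 4/36 differ, p = 0.111, d = 0.120.
A–C: 8/36 differ, p = 0.222, d = 0.264.
B–C: 8/36 differ, p = 0.222, d = 0.264.
The smallest distance is between A and B.

A and B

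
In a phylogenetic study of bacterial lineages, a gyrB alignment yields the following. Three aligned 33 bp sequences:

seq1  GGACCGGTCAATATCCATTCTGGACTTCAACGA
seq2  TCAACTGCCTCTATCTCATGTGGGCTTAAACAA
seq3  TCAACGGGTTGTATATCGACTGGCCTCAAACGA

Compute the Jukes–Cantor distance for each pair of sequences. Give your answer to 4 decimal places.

seq1–seq2: 14/33 sites differ → p ≈ 0.424242, d = −0.75 ln(1 − 0.565656) = 0.625439 ≈ 0.6254.
seq1–seq3: 15/33 sites differ → p ≈ 0.454545, d = −0.75 ln(1 − 0.60606) = 0.698667 ≈ 0.6987.
seq2–seq3: 11/33 sites differ → p ≈ 0.333333, d = −0.75 ln(1 − 0.444444) = 0.440839 ≈ 0.4408.

d(seq1,seq2) = 0.6254, d(seq1,seq3) = 0.6987, d(seq2,seq3) = 0.4408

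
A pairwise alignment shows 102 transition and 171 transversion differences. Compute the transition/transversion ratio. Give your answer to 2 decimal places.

0.60

R = 102/171 = 0.596491… ≈ 0.60 (to 2 d.p.).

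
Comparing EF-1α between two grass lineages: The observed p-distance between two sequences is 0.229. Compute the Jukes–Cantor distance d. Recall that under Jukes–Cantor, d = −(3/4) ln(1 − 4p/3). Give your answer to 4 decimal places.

0.2732

d = −(3/4) ln(1 − 4p/3) = −0.75 ln(1 − 0.305333) = −0.75 ln(0.694667)
  = −0.75 × (-0.364323) = 0.273242 substitutions/site.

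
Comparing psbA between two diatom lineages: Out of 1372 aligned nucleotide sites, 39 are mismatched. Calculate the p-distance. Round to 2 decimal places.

p = 39/1372 = 0.028425… ≈ 0.03 (to 2 d.p.).

0.03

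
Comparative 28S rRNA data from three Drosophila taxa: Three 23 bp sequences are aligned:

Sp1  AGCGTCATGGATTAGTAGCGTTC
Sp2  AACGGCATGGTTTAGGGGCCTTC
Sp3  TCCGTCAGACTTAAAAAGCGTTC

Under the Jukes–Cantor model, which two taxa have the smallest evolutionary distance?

Sp1–Sp2: 6/23 differ, p = 0.261, d = 0.321.
Sp1–Sp3: 9/23 differ, p = 0.391, d = 0.553.
Sp2–Sp3: 11/23 differ, p = 0.478, d = 0.761.
The smallest distance is between Sp1 and Sp2.

Sp1 and Sp2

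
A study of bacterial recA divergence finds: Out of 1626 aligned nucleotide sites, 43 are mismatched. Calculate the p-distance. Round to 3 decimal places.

0.026

p = 43/1626 = 0.026445… ≈ 0.026 (to 3 d.p.).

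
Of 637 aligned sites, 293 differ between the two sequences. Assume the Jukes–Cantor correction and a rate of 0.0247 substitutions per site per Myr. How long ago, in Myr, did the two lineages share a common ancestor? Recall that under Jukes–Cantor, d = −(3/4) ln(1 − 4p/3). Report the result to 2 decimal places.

p = 293/637 ≈ 0.459969.
d = −(3/4) ln(1 − 4p/3) = −0.75 ln(1 − 0.613292) = −0.75 ln(0.386708)
  = −0.75 × (-0.950085) = 0.712564 substitutions/site.
Under a molecular clock d = 2μt, so t = d/(2μ) = 0.712564 / (2 × 0.0247) = 14.42 Myr.

14.42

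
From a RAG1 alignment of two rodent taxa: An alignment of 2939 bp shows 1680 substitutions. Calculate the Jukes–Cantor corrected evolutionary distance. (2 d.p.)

1.08

p = 1680/2939 ≈ 0.571623.
d = −(3/4) ln(1 − 4p/3) = −0.75 ln(1 − 0.762164) = −0.75 ln(0.237836)
  = −0.75 × (-1.436174) = 1.077131 substitutions/site.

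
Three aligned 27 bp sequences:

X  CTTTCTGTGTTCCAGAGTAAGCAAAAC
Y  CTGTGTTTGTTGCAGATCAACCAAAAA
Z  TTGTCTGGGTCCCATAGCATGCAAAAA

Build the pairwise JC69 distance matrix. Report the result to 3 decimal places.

X–Y: 8/27 sites differ → p ≈ 0.296296, d = −0.75 ln(1 − 0.395061) = 0.376971 ≈ 0.377.
X–Z: 8/27 sites differ → p ≈ 0.296296, d = −0.75 ln(1 − 0.395061) = 0.376971 ≈ 0.377.
Y–Z: 10/27 sites differ → p ≈ 0.37037, d = −0.75 ln(1 − 0.493827) = 0.510658 ≈ 0.511.

d(X,Y) = 0.377, d(X,Z) = 0.377, d(Y,Z) = 0.511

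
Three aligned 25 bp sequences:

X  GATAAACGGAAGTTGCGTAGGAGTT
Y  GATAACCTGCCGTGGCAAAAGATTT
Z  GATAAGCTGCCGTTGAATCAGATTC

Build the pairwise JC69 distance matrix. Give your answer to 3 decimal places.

X–Y: 9/25 sites differ → p = 0.36, d = −0.75 ln(1 − 0.48) = 0.490445 ≈ 0.490.
X–Z: 10/25 sites differ → p = 0.4, d = −0.75 ln(1 − 0.533333) = 0.571605 ≈ 0.572.
Y–Z: 6/25 sites differ → p = 0.24, d = −0.75 ln(1 − 0.32) = 0.289247 ≈ 0.289.

d(X,Y) = 0.490, d(X,Z) = 0.572, d(Y,Z) = 0.289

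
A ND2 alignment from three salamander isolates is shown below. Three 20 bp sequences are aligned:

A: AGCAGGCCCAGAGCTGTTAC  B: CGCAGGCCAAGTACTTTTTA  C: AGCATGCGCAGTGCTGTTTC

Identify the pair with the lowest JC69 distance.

A and C

A–B: 7/20 differ, p = 0.350, d = 0.471.
A–C: 4/20 differ, p = 0.200, d = 0.233.
B–C: 7/20 differ, p = 0.350, d = 0.471.
The smallest distance is between A and C.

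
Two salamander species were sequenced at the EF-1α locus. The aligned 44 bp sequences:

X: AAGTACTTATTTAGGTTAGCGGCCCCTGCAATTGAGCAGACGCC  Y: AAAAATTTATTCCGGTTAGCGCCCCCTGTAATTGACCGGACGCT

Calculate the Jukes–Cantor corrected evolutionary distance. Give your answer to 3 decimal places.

0.271

The sequences differ at 10 of 44 sites (3, 4, 6, 12, 13, 22, 29, 36, 38, 44), so p = 10/44 ≈ 0.227273.
d = −(3/4) ln(1 − 4p/3) = −0.75 ln(1 − 0.303031) = −0.75 ln(0.696969)
  = −0.75 × (-0.361014) = 0.270761 substitutions/site.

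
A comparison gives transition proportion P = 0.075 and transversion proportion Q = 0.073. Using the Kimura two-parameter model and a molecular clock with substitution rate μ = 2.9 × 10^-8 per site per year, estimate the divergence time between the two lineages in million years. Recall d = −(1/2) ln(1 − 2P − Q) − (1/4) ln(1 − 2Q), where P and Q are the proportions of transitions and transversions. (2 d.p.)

Under the Kimura two-parameter model, d = −½ ln(1 − 2P − Q) − ¼ ln(1 − 2Q).
1 − 2P − Q = 0.777, giving −½ ln(0.777) = 0.126157.
1 − 2Q = 0.854, giving −¼ ln(0.854) = 0.039456.
d = 0.126157 + 0.039456 = 0.165613.
Under a molecular clock d = 2μt, so t = d/(2μ) = 0.165613 / (2 × 2.9 × 10^-8) = 2.86 million years.

2.86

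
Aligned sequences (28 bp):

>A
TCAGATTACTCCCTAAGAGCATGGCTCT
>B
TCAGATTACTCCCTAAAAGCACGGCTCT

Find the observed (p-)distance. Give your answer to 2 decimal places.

0.07

The sequences differ at 2 of 28 positions (sites 17, 22).
p = 2/28 = 0.071428… ≈ 0.07 (to 2 d.p.).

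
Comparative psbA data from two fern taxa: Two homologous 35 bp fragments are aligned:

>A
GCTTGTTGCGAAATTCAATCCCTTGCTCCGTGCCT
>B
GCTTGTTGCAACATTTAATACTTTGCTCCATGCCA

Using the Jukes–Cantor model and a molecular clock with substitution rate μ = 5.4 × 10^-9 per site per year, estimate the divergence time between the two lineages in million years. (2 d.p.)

The sequences differ at 7 of 35 sites (10, 12, 16, 20, 22, 30, 35), so p = 7/35 = 0.2.
d = −(3/4) ln(1 − 4p/3) = −0.75 ln(1 − 0.266667) = −0.75 ln(0.733333)
  = −0.75 × (-0.310155) = 0.232616 substitutions/site.
Under a molecular clock d = 2μt, so t = d/(2μ) = 0.232616 / (2 × 5.4 × 10^-9) = 21.54 million years.

21.54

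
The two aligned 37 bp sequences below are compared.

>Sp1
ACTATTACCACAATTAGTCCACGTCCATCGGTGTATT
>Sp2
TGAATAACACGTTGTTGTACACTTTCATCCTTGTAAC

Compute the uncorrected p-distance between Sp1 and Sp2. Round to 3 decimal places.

The sequences differ at 18 of 37 positions.
p = 18/37 = 0.486486… ≈ 0.486 (to 3 d.p.).

0.486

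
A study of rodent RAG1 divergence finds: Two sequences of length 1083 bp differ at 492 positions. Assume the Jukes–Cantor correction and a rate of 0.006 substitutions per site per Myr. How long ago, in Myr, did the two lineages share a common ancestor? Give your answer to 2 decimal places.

p = 492/1083 ≈ 0.454294.
d = −(3/4) ln(1 − 4p/3) = −0.75 ln(1 − 0.605725) = −0.75 ln(0.394275)
  = −0.75 × (-0.930707) = 0.698030 substitutions/site.
Under a molecular clock d = 2μt, so t = d/(2μ) = 0.698030 / (2 × 0.006) = 58.17 Myr.

58.17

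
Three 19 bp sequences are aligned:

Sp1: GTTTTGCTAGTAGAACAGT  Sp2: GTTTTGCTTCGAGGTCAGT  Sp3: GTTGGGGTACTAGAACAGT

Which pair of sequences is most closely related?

Sp1–Sp2: 5/19 differ, p = 0.263, d = 0.324.
Sp1–Sp3: 4/19 differ, p = 0.211, d = 0.247.
Sp2–Sp3: 7/19 differ, p = 0.368, d = 0.507.
The smallest distance is between Sp1 and Sp3.

Sp1 and Sp3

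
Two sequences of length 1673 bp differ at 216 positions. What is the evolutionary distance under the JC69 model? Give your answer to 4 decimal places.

0.1417

p = 216/1673 ≈ 0.129109.
d = −(3/4) ln(1 − 4p/3) = −0.75 ln(1 − 0.172145) = −0.75 ln(0.827855)
  = −0.75 × (-0.188917) = 0.141688 substitutions/site.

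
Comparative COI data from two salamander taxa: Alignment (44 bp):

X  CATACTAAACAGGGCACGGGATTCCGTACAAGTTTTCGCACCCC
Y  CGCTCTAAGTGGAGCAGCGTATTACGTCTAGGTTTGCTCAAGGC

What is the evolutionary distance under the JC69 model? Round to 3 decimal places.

0.643

The sequences differ at 19 of 44 sites, so p = 19/44 ≈ 0.431818.
d = −(3/4) ln(1 − 4p/3) = −0.75 ln(1 − 0.575757) = −0.75 ln(0.424243)
  = −0.75 × (-0.857449) = 0.643087 substitutions/site.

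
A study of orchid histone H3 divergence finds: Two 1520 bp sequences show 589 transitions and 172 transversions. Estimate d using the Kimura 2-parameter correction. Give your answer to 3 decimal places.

P = 589/1520 = 0.3875 and Q = 172/1520 ≈ 0.113158.
Under the Kimura two-parameter model, d = −½ ln(1 − 2P − Q) − ¼ ln(1 − 2Q).
1 − 2P − Q = 0.111842, giving −½ ln(0.111842) = 1.095334.
1 − 2Q = 0.773684, giving −¼ ln(0.773684) = 0.064148.
d = 1.095334 + 0.064148 = 1.159482.

1.159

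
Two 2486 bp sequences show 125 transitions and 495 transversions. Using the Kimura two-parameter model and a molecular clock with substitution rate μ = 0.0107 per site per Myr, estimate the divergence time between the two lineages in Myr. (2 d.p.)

P = 125/2486 ≈ 0.050282 and Q = 495/2486 ≈ 0.199115.
Under the Kimura two-parameter model, d = −½ ln(1 − 2P − Q) − ¼ ln(1 − 2Q).
1 − 2P − Q = 0.700321, giving −½ ln(0.700321) = 0.178108.
1 − 2Q = 0.60177, giving −¼ ln(0.60177) = 0.126970.
d = 0.178108 + 0.126970 = 0.305078.
Under a molecular clock d = 2μt, so t = d/(2μ) = 0.305078 / (2 × 0.0107) = 14.26 Myr.

14.26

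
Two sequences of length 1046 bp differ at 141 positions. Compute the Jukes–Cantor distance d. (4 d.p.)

p = 141/1046 ≈ 0.134799.
d = −(3/4) ln(1 − 4p/3) = −0.75 ln(1 − 0.179732) = −0.75 ln(0.820268)
  = −0.75 × (-0.198124) = 0.148593 substitutions/site.

0.1486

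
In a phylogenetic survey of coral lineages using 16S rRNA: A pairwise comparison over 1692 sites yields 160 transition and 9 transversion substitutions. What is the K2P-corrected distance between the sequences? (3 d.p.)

0.111

P = 160/1692 ≈ 0.094563 and Q = 9/1692 ≈ 0.005319.
Under the Kimura two-parameter model, d = −½ ln(1 − 2P − Q) − ¼ ln(1 − 2Q).
1 − 2P − Q = 0.805555, giving −½ ln(0.805555) = 0.108112.
1 − 2Q = 0.989362, giving −¼ ln(0.989362) = 0.002674.
d = 0.108112 + 0.002674 = 0.110786.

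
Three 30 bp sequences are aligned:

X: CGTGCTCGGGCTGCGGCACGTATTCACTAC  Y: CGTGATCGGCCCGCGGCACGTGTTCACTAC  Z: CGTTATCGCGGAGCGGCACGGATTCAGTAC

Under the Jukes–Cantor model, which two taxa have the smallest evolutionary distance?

X–Y: 4/30 differ, p = 0.133, d = 0.147.
X–Z: 7/30 differ, p = 0.233, d = 0.280.
Y–Z: 8/30 differ, p = 0.267, d = 0.330.
The smallest distance is between X and Y.

X and Y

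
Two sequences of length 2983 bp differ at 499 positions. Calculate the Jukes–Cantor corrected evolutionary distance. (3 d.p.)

0.189

p = 499/2983 ≈ 0.167281.
d = −(3/4) ln(1 − 4p/3) = −0.75 ln(1 − 0.223041) = −0.75 ln(0.776959)
  = −0.75 × (-0.252368) = 0.189276 substitutions/site.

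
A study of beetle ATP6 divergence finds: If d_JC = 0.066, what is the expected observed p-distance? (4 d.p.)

p = (3/4)(1 − e^(−4d/3)) = 0.75 × (1 − e^(-0.088)) = 0.75 × (1 − 0.915761) = 0.063179.

0.0632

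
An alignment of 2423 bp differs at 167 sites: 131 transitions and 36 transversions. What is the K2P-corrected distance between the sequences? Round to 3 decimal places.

P = 131/2423 ≈ 0.054065 and Q = 36/2423 ≈ 0.014858.
Under the Kimura two-parameter model, d = −½ ln(1 − 2P − Q) − ¼ ln(1 − 2Q).
1 − 2P − Q = 0.877012, giving −½ ln(0.877012) = 0.065617.
1 − 2Q = 0.970284, giving −¼ ln(0.970284) = 0.007542.
d = 0.065617 + 0.007542 = 0.073159.

0.073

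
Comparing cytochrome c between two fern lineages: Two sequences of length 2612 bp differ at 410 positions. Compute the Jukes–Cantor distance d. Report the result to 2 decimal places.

0.18

p = 410/2612 ≈ 0.156968.
d = −(3/4) ln(1 − 4p/3) = −0.75 ln(1 − 0.209291) = −0.75 ln(0.790709)
  = −0.75 × (-0.234825) = 0.176119 substitutions/site.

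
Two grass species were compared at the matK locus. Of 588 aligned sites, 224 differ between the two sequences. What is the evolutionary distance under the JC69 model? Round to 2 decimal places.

0.53

p = 224/588 ≈ 0.380952.
d = −(3/4) ln(1 − 4p/3) = −0.75 ln(1 − 0.507936) = −0.75 ln(0.492064)
  = −0.75 × (-0.709146) = 0.531860 substitutions/site.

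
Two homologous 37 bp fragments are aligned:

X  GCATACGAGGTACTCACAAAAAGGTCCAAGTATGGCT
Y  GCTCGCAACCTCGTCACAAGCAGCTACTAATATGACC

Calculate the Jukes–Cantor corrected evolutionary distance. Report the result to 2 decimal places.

The sequences differ at 16 of 37 sites, so p = 16/37 ≈ 0.432432.
d = −(3/4) ln(1 − 4p/3) = −0.75 ln(1 − 0.576576) = −0.75 ln(0.423424)
  = −0.75 × (-0.859381) = 0.644536 substitutions/site.

0.64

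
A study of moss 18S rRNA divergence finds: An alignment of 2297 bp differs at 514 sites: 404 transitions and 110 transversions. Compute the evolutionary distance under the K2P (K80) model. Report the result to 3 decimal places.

P = 404/2297 ≈ 0.175882 and Q = 110/2297 ≈ 0.047889.
Under the Kimura two-parameter model, d = −½ ln(1 − 2P − Q) − ¼ ln(1 − 2Q).
1 − 2P − Q = 0.600347, giving −½ ln(0.600347) = 0.255124.
1 − 2Q = 0.904222, giving −¼ ln(0.904222) = 0.025170.
d = 0.255124 + 0.025170 = 0.280294.

0.280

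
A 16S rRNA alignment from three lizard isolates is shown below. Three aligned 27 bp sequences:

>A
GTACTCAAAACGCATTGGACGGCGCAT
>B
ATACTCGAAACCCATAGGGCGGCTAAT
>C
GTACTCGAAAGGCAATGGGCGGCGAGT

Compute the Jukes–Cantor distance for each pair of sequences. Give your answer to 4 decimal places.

d(A,B) = 0.3181, d(A,C) = 0.2635, d(B,C) = 0.3181

A–B: 7/27 sites differ → p ≈ 0.259259, d = −0.75 ln(1 − 0.345679) = 0.318118 ≈ 0.3181.
A–C: 6/27 sites differ → p ≈ 0.222222, d = −0.75 ln(1 − 0.296296) = 0.263548 ≈ 0.2635.
B–C: 7/27 sites differ → p ≈ 0.259259, d = −0.75 ln(1 − 0.345679) = 0.318118 ≈ 0.3181.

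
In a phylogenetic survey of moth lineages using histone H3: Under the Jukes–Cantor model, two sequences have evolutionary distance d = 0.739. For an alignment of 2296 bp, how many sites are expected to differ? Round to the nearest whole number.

1079

Invert JC69: p = (3/4)(1 − e^(−4d/3)) = 0.75 × (1 − e^(-0.985333)) = 0.75 × (1 − 0.373315) = 0.470014.
Expected differing sites = pL ≈ 0.470014 × 2296 = 1079.152144 ≈ 1079.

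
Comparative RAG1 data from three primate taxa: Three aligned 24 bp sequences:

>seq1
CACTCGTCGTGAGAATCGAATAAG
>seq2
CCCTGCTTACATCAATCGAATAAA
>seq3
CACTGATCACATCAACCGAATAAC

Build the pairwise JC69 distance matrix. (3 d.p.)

d(seq1,seq2) = 0.608, d(seq1,seq3) = 0.520, d(seq2,seq3) = 0.244

seq1–seq2: 10/24 sites differ → p ≈ 0.416667, d = −0.75 ln(1 − 0.555556) = 0.608198 ≈ 0.608.
seq1–seq3: 9/24 sites differ → p = 0.375, d = −0.75 ln(1 − 0.5) = 0.519860 ≈ 0.520.
seq2–seq3: 5/24 sites differ → p ≈ 0.208333, d = −0.75 ln(1 − 0.277777) = 0.244066 ≈ 0.244.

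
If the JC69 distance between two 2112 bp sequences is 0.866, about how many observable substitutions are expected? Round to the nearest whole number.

1085

Invert JC69: p = (3/4)(1 − e^(−4d/3)) = 0.75 × (1 − e^(-1.154667)) = 0.75 × (1 − 0.315162) = 0.513629.
Expected differing sites = pL ≈ 0.513629 × 2112 = 1084.784448 ≈ 1085.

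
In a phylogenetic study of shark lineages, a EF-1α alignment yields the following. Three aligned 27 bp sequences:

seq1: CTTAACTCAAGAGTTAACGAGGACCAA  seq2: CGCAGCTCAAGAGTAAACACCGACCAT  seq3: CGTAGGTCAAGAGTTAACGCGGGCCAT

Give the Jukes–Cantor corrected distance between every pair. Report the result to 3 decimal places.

seq1–seq2: 8/27 sites differ → p ≈ 0.296296, d = −0.75 ln(1 − 0.395061) = 0.376971 ≈ 0.377.
seq1–seq3: 6/27 sites differ → p ≈ 0.222222, d = −0.75 ln(1 − 0.296296) = 0.263548 ≈ 0.264.
seq2–seq3: 6/27 sites differ → p ≈ 0.222222, d = −0.75 ln(1 − 0.296296) = 0.263548 ≈ 0.264.

d(seq1,seq2) = 0.377, d(seq1,seq3) = 0.264, d(seq2,seq3) = 0.264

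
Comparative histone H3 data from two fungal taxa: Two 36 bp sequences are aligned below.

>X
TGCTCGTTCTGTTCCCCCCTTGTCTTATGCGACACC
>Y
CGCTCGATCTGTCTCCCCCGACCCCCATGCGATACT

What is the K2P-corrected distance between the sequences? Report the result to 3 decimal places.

0.468

Of 36 sites, 8 differences are transitions and 4 are transversions, so P = 8/36 ≈ 0.222222 and Q = 4/36 ≈ 0.111111.
Under the Kimura two-parameter model, d = −½ ln(1 − 2P − Q) − ¼ ln(1 − 2Q).
1 − 2P − Q = 0.444445, giving −½ ln(0.444445) = 0.405464.
1 − 2Q = 0.777778, giving −¼ ln(0.777778) = 0.062829.
d = 0.405464 + 0.062829 = 0.468293.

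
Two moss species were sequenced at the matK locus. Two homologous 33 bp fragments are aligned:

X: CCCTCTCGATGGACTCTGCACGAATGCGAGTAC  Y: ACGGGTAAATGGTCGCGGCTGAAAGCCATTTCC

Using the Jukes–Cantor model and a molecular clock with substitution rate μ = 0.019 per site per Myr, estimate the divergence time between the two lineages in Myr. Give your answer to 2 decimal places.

25.64

The sequences differ at 18 of 33 sites, so p = 18/33 ≈ 0.545455.
d = −(3/4) ln(1 − 4p/3) = −0.75 ln(1 − 0.727273) = −0.75 ln(0.272727)
  = −0.75 × (-1.299284) = 0.974463 substitutions/site.
Under a molecular clock d = 2μt, so t = d/(2μ) = 0.974463 / (2 × 0.019) = 25.64 Myr.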